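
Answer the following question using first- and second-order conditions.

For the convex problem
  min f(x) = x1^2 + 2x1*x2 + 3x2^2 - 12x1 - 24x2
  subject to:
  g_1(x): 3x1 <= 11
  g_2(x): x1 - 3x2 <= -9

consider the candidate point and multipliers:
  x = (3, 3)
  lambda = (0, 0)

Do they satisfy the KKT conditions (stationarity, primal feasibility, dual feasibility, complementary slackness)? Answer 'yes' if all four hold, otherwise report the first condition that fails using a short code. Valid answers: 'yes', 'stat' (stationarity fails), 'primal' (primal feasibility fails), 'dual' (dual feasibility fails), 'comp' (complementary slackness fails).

Gradient of f: grad f(x) = Q x + c = (0, 0)
Constraint values g_i(x) = a_i^T x - b_i:
  g_1((3, 3)) = -2
  g_2((3, 3)) = 3
Stationarity residual: grad f(x) + sum_i lambda_i a_i = (0, 0)
  -> stationarity OK
Primal feasibility (all g_i <= 0): FAILS
Dual feasibility (all lambda_i >= 0): OK
Complementary slackness (lambda_i * g_i(x) = 0 for all i): OK

Verdict: the first failing condition is primal_feasibility -> primal.

primal


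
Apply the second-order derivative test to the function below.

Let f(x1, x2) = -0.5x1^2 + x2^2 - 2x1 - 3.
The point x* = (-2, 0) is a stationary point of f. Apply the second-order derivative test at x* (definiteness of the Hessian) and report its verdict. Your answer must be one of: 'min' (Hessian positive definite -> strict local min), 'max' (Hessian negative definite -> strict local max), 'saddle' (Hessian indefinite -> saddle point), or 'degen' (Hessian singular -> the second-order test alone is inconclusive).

Compute the Hessian H = grad^2 f:
  H = [[-1, 0], [0, 2]]
Verify stationarity: grad f(x*) = H x* + g = (0, 0).
Eigenvalues of H: -1, 2.
Eigenvalues have mixed signs, so H is indefinite -> x* is a saddle point.

saddle


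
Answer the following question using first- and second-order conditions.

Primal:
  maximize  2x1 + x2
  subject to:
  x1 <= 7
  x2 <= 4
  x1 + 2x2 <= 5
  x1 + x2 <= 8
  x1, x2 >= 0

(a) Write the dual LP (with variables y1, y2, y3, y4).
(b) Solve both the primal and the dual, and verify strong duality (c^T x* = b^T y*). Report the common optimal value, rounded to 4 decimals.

The standard primal-dual pair for 'max c^T x s.t. A x <= b, x >= 0' is:
  Dual:  min b^T y  s.t.  A^T y >= c,  y >= 0.

So the dual LP is:
  minimize  7y1 + 4y2 + 5y3 + 8y4
  subject to:
    y1 + y3 + y4 >= 2
    y2 + 2y3 + y4 >= 1
    y1, y2, y3, y4 >= 0

Solving the primal: x* = (5, 0).
  primal value c^T x* = 10.
Solving the dual: y* = (0, 0, 2, 0).
  dual value b^T y* = 10.
Strong duality: c^T x* = b^T y*. Confirmed.

10


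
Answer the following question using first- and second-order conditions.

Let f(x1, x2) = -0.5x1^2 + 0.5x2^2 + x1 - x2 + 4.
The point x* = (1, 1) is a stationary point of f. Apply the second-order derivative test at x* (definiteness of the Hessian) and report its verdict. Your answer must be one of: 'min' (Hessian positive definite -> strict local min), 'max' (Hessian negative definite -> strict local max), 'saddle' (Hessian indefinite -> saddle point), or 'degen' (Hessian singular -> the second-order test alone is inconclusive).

Compute the Hessian H = grad^2 f:
  H = [[-1, 0], [0, 1]]
Verify stationarity: grad f(x*) = H x* + g = (0, 0).
Eigenvalues of H: -1, 1.
Eigenvalues have mixed signs, so H is indefinite -> x* is a saddle point.

saddle


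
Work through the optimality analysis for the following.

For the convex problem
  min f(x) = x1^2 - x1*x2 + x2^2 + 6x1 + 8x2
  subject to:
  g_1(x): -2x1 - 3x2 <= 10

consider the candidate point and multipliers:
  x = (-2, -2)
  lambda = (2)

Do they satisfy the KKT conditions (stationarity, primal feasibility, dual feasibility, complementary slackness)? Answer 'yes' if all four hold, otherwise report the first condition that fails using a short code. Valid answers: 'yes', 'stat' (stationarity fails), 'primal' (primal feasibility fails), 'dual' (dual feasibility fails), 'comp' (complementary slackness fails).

Gradient of f: grad f(x) = Q x + c = (4, 6)
Constraint values g_i(x) = a_i^T x - b_i:
  g_1((-2, -2)) = 0
Stationarity residual: grad f(x) + sum_i lambda_i a_i = (0, 0)
  -> stationarity OK
Primal feasibility (all g_i <= 0): OK
Dual feasibility (all lambda_i >= 0): OK
Complementary slackness (lambda_i * g_i(x) = 0 for all i): OK

Verdict: yes, KKT holds.

yes


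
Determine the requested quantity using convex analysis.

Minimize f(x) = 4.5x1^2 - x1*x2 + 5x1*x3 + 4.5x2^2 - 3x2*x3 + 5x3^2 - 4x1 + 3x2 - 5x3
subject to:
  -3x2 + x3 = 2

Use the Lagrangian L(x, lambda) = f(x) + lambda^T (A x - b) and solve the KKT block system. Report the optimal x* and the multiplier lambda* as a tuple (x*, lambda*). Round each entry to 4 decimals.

Form the Lagrangian:
  L(x, lambda) = (1/2) x^T Q x + c^T x + lambda^T (A x - b)
Stationarity (grad_x L = 0): Q x + c + A^T lambda = 0.
Primal feasibility: A x = b.

This gives the KKT block system:
  [ Q   A^T ] [ x     ]   [-c ]
  [ A    0  ] [ lambda ] = [ b ]

Solving the linear system:
  x*      = (0.1914, -0.5516, 0.3452)
  lambda* = (-1.0638)
  f(x*)   = -1.0094

x* = (0.1914, -0.5516, 0.3452), lambda* = (-1.0638)


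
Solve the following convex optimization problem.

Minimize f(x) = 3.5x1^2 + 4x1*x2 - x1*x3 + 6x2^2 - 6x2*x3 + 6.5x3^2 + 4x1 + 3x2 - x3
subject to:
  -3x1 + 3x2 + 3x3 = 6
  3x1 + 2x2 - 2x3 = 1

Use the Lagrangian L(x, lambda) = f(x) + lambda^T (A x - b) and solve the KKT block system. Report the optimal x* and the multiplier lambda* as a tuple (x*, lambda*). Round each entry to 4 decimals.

Form the Lagrangian:
  L(x, lambda) = (1/2) x^T Q x + c^T x + lambda^T (A x - b)
Stationarity (grad_x L = 0): Q x + c + A^T lambda = 0.
Primal feasibility: A x = b.

This gives the KKT block system:
  [ Q   A^T ] [ x     ]   [-c ]
  [ A    0  ] [ lambda ] = [ b ]

Solving the linear system:
  x*      = (-0.2357, 1.3089, 0.4554)
  lambda* = (-2.0557, -4.4325)
  f(x*)   = 9.6476

x* = (-0.2357, 1.3089, 0.4554), lambda* = (-2.0557, -4.4325)


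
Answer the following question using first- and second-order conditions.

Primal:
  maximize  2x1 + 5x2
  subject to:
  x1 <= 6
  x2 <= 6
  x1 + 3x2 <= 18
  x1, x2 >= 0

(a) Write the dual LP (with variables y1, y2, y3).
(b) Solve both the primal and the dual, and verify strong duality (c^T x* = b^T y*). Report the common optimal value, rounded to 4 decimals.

The standard primal-dual pair for 'max c^T x s.t. A x <= b, x >= 0' is:
  Dual:  min b^T y  s.t.  A^T y >= c,  y >= 0.

So the dual LP is:
  minimize  6y1 + 6y2 + 18y3
  subject to:
    y1 + y3 >= 2
    y2 + 3y3 >= 5
    y1, y2, y3 >= 0

Solving the primal: x* = (6, 4).
  primal value c^T x* = 32.
Solving the dual: y* = (0.3333, 0, 1.6667).
  dual value b^T y* = 32.
Strong duality: c^T x* = b^T y*. Confirmed.

32


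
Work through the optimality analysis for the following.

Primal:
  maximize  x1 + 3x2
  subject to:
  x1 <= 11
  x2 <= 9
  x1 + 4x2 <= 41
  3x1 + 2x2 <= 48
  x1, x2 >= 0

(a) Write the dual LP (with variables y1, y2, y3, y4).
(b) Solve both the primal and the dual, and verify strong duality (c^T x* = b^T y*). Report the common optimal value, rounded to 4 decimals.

The standard primal-dual pair for 'max c^T x s.t. A x <= b, x >= 0' is:
  Dual:  min b^T y  s.t.  A^T y >= c,  y >= 0.

So the dual LP is:
  minimize  11y1 + 9y2 + 41y3 + 48y4
  subject to:
    y1 + y3 + 3y4 >= 1
    y2 + 4y3 + 2y4 >= 3
    y1, y2, y3, y4 >= 0

Solving the primal: x* = (11, 7.5).
  primal value c^T x* = 33.5.
Solving the dual: y* = (0, 0, 0.7, 0.1).
  dual value b^T y* = 33.5.
Strong duality: c^T x* = b^T y*. Confirmed.

33.5


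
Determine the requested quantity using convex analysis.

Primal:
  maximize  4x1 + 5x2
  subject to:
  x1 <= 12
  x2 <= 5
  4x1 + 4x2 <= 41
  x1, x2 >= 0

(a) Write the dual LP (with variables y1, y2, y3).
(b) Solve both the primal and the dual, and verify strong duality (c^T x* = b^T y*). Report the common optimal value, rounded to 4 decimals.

The standard primal-dual pair for 'max c^T x s.t. A x <= b, x >= 0' is:
  Dual:  min b^T y  s.t.  A^T y >= c,  y >= 0.

So the dual LP is:
  minimize  12y1 + 5y2 + 41y3
  subject to:
    y1 + 4y3 >= 4
    y2 + 4y3 >= 5
    y1, y2, y3 >= 0

Solving the primal: x* = (5.25, 5).
  primal value c^T x* = 46.
Solving the dual: y* = (0, 1, 1).
  dual value b^T y* = 46.
Strong duality: c^T x* = b^T y*. Confirmed.

46


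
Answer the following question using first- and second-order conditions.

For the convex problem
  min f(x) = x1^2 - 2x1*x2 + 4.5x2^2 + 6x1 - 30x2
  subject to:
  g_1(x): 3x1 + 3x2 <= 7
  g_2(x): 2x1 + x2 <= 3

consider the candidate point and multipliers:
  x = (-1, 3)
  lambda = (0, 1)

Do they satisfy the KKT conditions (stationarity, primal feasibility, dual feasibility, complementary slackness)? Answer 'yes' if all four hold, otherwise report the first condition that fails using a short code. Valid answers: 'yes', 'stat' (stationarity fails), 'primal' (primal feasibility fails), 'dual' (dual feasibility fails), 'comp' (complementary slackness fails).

Gradient of f: grad f(x) = Q x + c = (-2, -1)
Constraint values g_i(x) = a_i^T x - b_i:
  g_1((-1, 3)) = -1
  g_2((-1, 3)) = -2
Stationarity residual: grad f(x) + sum_i lambda_i a_i = (0, 0)
  -> stationarity OK
Primal feasibility (all g_i <= 0): OK
Dual feasibility (all lambda_i >= 0): OK
Complementary slackness (lambda_i * g_i(x) = 0 for all i): FAILS

Verdict: the first failing condition is complementary_slackness -> comp.

comp


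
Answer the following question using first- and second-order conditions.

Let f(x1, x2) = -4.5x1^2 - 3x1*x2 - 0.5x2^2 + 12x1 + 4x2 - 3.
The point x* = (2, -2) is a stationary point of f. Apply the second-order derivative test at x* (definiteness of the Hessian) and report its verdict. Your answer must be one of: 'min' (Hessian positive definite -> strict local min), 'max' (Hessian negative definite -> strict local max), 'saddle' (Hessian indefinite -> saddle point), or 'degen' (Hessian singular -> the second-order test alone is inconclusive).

Compute the Hessian H = grad^2 f:
  H = [[-9, -3], [-3, -1]]
Verify stationarity: grad f(x*) = H x* + g = (0, 0).
Eigenvalues of H: -10, 0.
H has a zero eigenvalue (singular; negative semidefinite but not definite), so H is neither positive definite, negative definite, nor indefinite. The second-order test alone is inconclusive -> degen.
(Indeed, f is constant along the null direction of H through x*, so x* is not a strict local extremum.)

degen


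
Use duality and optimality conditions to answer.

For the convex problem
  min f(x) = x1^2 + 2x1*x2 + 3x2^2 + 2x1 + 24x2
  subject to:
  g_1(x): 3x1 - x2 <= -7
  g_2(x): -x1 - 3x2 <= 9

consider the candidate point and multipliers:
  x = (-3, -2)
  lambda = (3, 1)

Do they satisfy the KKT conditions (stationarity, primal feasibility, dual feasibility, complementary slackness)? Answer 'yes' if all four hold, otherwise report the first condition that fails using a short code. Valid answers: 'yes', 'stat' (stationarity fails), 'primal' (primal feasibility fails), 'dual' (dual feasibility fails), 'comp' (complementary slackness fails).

Gradient of f: grad f(x) = Q x + c = (-8, 6)
Constraint values g_i(x) = a_i^T x - b_i:
  g_1((-3, -2)) = 0
  g_2((-3, -2)) = 0
Stationarity residual: grad f(x) + sum_i lambda_i a_i = (0, 0)
  -> stationarity OK
Primal feasibility (all g_i <= 0): OK
Dual feasibility (all lambda_i >= 0): OK
Complementary slackness (lambda_i * g_i(x) = 0 for all i): OK

Verdict: yes, KKT holds.

yes


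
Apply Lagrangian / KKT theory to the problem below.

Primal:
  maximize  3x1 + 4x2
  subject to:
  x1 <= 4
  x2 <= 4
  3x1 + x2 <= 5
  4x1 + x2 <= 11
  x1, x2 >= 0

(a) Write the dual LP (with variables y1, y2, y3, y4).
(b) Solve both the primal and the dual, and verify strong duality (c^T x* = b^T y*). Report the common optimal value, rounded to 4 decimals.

The standard primal-dual pair for 'max c^T x s.t. A x <= b, x >= 0' is:
  Dual:  min b^T y  s.t.  A^T y >= c,  y >= 0.

So the dual LP is:
  minimize  4y1 + 4y2 + 5y3 + 11y4
  subject to:
    y1 + 3y3 + 4y4 >= 3
    y2 + y3 + y4 >= 4
    y1, y2, y3, y4 >= 0

Solving the primal: x* = (0.3333, 4).
  primal value c^T x* = 17.
Solving the dual: y* = (0, 3, 1, 0).
  dual value b^T y* = 17.
Strong duality: c^T x* = b^T y*. Confirmed.

17


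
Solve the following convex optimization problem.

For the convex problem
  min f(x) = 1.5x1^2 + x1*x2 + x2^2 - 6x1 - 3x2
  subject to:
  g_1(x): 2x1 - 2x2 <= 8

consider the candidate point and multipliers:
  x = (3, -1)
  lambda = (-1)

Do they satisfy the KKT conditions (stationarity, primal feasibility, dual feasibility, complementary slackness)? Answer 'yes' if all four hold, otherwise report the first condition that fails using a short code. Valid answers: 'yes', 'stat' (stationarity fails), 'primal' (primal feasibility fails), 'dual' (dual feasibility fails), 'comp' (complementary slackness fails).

Gradient of f: grad f(x) = Q x + c = (2, -2)
Constraint values g_i(x) = a_i^T x - b_i:
  g_1((3, -1)) = 0
Stationarity residual: grad f(x) + sum_i lambda_i a_i = (0, 0)
  -> stationarity OK
Primal feasibility (all g_i <= 0): OK
Dual feasibility (all lambda_i >= 0): FAILS
Complementary slackness (lambda_i * g_i(x) = 0 for all i): OK

Verdict: the first failing condition is dual_feasibility -> dual.

dual


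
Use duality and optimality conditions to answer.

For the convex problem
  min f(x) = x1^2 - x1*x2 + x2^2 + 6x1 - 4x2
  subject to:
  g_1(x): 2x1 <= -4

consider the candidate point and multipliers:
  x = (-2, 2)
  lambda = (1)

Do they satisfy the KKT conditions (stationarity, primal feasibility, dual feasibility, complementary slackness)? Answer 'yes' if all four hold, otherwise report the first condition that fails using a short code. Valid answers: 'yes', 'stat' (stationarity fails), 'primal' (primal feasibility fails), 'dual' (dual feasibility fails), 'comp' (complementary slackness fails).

Gradient of f: grad f(x) = Q x + c = (0, 2)
Constraint values g_i(x) = a_i^T x - b_i:
  g_1((-2, 2)) = 0
Stationarity residual: grad f(x) + sum_i lambda_i a_i = (2, 2)
  -> stationarity FAILS
Primal feasibility (all g_i <= 0): OK
Dual feasibility (all lambda_i >= 0): OK
Complementary slackness (lambda_i * g_i(x) = 0 for all i): OK

Verdict: the first failing condition is stationarity -> stat.

stat


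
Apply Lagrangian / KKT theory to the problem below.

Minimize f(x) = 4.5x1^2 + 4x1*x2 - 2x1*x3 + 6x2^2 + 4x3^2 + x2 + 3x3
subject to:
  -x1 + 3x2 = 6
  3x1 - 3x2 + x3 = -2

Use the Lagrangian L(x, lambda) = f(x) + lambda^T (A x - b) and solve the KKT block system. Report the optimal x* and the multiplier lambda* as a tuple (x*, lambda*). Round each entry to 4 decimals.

Form the Lagrangian:
  L(x, lambda) = (1/2) x^T Q x + c^T x + lambda^T (A x - b)
Stationarity (grad_x L = 0): Q x + c + A^T lambda = 0.
Primal feasibility: A x = b.

This gives the KKT block system:
  [ Q   A^T ] [ x     ]   [-c ]
  [ A    0  ] [ lambda ] = [ b ]

Solving the linear system:
  x*      = (1.1635, 2.3878, 1.673)
  lambda* = (-25.4927, -14.0566)
  f(x*)   = 66.1247

x* = (1.1635, 2.3878, 1.673), lambda* = (-25.4927, -14.0566)


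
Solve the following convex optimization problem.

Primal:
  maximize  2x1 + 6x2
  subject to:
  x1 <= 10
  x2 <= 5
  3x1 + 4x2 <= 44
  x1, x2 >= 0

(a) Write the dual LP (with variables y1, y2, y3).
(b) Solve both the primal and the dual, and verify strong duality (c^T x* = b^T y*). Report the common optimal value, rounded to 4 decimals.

The standard primal-dual pair for 'max c^T x s.t. A x <= b, x >= 0' is:
  Dual:  min b^T y  s.t.  A^T y >= c,  y >= 0.

So the dual LP is:
  minimize  10y1 + 5y2 + 44y3
  subject to:
    y1 + 3y3 >= 2
    y2 + 4y3 >= 6
    y1, y2, y3 >= 0

Solving the primal: x* = (8, 5).
  primal value c^T x* = 46.
Solving the dual: y* = (0, 3.3333, 0.6667).
  dual value b^T y* = 46.
Strong duality: c^T x* = b^T y*. Confirmed.

46


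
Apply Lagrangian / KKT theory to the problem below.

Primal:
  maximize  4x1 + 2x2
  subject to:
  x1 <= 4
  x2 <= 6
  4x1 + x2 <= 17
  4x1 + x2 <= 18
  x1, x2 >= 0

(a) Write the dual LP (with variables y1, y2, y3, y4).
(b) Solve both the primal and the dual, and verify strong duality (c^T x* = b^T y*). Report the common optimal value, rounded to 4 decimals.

The standard primal-dual pair for 'max c^T x s.t. A x <= b, x >= 0' is:
  Dual:  min b^T y  s.t.  A^T y >= c,  y >= 0.

So the dual LP is:
  minimize  4y1 + 6y2 + 17y3 + 18y4
  subject to:
    y1 + 4y3 + 4y4 >= 4
    y2 + y3 + y4 >= 2
    y1, y2, y3, y4 >= 0

Solving the primal: x* = (2.75, 6).
  primal value c^T x* = 23.
Solving the dual: y* = (0, 1, 1, 0).
  dual value b^T y* = 23.
Strong duality: c^T x* = b^T y*. Confirmed.

23


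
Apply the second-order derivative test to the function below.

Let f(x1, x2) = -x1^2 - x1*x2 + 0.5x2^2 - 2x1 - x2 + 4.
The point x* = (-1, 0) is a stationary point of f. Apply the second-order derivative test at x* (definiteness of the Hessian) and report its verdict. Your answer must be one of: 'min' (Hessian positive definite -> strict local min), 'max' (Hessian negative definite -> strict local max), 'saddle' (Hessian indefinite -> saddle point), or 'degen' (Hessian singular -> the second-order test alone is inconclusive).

Compute the Hessian H = grad^2 f:
  H = [[-2, -1], [-1, 1]]
Verify stationarity: grad f(x*) = H x* + g = (0, 0).
Eigenvalues of H: -2.3028, 1.3028.
Eigenvalues have mixed signs, so H is indefinite -> x* is a saddle point.

saddle


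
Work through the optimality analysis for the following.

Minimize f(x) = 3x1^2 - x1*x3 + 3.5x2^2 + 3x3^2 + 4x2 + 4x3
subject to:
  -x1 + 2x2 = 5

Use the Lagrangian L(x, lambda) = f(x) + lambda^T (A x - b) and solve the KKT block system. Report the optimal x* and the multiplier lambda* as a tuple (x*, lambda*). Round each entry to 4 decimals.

Form the Lagrangian:
  L(x, lambda) = (1/2) x^T Q x + c^T x + lambda^T (A x - b)
Stationarity (grad_x L = 0): Q x + c + A^T lambda = 0.
Primal feasibility: A x = b.

This gives the KKT block system:
  [ Q   A^T ] [ x     ]   [-c ]
  [ A    0  ] [ lambda ] = [ b ]

Solving the linear system:
  x*      = (-1.5055, 1.7473, -0.9176)
  lambda* = (-8.1154)
  f(x*)   = 21.9478

x* = (-1.5055, 1.7473, -0.9176), lambda* = (-8.1154)


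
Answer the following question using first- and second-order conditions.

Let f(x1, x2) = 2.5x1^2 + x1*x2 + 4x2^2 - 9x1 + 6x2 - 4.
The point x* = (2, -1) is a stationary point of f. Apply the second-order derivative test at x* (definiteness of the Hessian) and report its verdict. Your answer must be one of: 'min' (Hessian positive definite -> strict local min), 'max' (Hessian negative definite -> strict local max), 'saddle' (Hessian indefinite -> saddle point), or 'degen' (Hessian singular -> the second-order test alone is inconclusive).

Compute the Hessian H = grad^2 f:
  H = [[5, 1], [1, 8]]
Verify stationarity: grad f(x*) = H x* + g = (0, 0).
Eigenvalues of H: 4.6972, 8.3028.
Both eigenvalues > 0, so H is positive definite -> x* is a strict local min.

min


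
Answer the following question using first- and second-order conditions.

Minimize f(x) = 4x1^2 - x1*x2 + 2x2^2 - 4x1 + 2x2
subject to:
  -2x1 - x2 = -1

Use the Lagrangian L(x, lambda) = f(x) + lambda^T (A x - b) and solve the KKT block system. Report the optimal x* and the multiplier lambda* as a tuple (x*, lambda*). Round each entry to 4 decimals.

Form the Lagrangian:
  L(x, lambda) = (1/2) x^T Q x + c^T x + lambda^T (A x - b)
Stationarity (grad_x L = 0): Q x + c + A^T lambda = 0.
Primal feasibility: A x = b.

This gives the KKT block system:
  [ Q   A^T ] [ x     ]   [-c ]
  [ A    0  ] [ lambda ] = [ b ]

Solving the linear system:
  x*      = (0.6071, -0.2143)
  lambda* = (0.5357)
  f(x*)   = -1.1607

x* = (0.6071, -0.2143), lambda* = (0.5357)


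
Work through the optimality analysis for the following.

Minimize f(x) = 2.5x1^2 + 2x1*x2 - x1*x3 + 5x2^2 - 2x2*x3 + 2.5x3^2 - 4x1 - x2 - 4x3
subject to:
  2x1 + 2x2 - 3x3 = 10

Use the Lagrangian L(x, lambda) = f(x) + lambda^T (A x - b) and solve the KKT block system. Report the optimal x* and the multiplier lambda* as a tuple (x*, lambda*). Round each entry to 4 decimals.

Form the Lagrangian:
  L(x, lambda) = (1/2) x^T Q x + c^T x + lambda^T (A x - b)
Stationarity (grad_x L = 0): Q x + c + A^T lambda = 0.
Primal feasibility: A x = b.

This gives the KKT block system:
  [ Q   A^T ] [ x     ]   [-c ]
  [ A    0  ] [ lambda ] = [ b ]

Solving the linear system:
  x*      = (2.3377, 0.3052, -1.5714)
  lambda* = (-4.9351)
  f(x*)   = 22.9903

x* = (2.3377, 0.3052, -1.5714), lambda* = (-4.9351)


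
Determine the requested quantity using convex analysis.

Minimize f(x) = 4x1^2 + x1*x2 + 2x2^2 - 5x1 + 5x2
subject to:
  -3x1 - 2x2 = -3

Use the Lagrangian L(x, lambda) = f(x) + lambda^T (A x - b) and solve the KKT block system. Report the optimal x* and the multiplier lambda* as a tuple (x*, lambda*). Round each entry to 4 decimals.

Form the Lagrangian:
  L(x, lambda) = (1/2) x^T Q x + c^T x + lambda^T (A x - b)
Stationarity (grad_x L = 0): Q x + c + A^T lambda = 0.
Primal feasibility: A x = b.

This gives the KKT block system:
  [ Q   A^T ] [ x     ]   [-c ]
  [ A    0  ] [ lambda ] = [ b ]

Solving the linear system:
  x*      = (1.4286, -0.6429)
  lambda* = (1.9286)
  f(x*)   = -2.2857

x* = (1.4286, -0.6429), lambda* = (1.9286)


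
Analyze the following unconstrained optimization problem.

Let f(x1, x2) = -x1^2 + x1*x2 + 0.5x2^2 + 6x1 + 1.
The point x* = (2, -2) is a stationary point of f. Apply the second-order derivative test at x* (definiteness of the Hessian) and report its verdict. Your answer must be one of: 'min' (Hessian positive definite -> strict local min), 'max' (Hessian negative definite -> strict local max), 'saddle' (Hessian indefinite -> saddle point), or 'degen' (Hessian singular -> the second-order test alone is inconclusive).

Compute the Hessian H = grad^2 f:
  H = [[-2, 1], [1, 1]]
Verify stationarity: grad f(x*) = H x* + g = (0, 0).
Eigenvalues of H: -2.3028, 1.3028.
Eigenvalues have mixed signs, so H is indefinite -> x* is a saddle point.

saddle


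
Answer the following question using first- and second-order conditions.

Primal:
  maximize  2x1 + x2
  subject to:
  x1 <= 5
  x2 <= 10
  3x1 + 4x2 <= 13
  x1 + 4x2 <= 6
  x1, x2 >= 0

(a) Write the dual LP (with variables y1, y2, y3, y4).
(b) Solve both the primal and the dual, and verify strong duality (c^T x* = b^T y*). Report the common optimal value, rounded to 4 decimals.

The standard primal-dual pair for 'max c^T x s.t. A x <= b, x >= 0' is:
  Dual:  min b^T y  s.t.  A^T y >= c,  y >= 0.

So the dual LP is:
  minimize  5y1 + 10y2 + 13y3 + 6y4
  subject to:
    y1 + 3y3 + y4 >= 2
    y2 + 4y3 + 4y4 >= 1
    y1, y2, y3, y4 >= 0

Solving the primal: x* = (4.3333, 0).
  primal value c^T x* = 8.6667.
Solving the dual: y* = (0, 0, 0.6667, 0).
  dual value b^T y* = 8.6667.
Strong duality: c^T x* = b^T y*. Confirmed.

8.6667


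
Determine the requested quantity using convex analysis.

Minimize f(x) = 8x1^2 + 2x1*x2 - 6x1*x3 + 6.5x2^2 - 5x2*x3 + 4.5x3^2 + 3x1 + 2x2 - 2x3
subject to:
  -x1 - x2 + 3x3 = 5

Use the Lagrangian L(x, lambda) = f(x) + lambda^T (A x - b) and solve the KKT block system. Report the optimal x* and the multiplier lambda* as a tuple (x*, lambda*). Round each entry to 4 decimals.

Form the Lagrangian:
  L(x, lambda) = (1/2) x^T Q x + c^T x + lambda^T (A x - b)
Stationarity (grad_x L = 0): Q x + c + A^T lambda = 0.
Primal feasibility: A x = b.

This gives the KKT block system:
  [ Q   A^T ] [ x     ]   [-c ]
  [ A    0  ] [ lambda ] = [ b ]

Solving the linear system:
  x*      = (0.2154, 0.201, 1.8055)
  lambda* = (-3.9839)
  f(x*)   = 8.6785

x* = (0.2154, 0.201, 1.8055), lambda* = (-3.9839)


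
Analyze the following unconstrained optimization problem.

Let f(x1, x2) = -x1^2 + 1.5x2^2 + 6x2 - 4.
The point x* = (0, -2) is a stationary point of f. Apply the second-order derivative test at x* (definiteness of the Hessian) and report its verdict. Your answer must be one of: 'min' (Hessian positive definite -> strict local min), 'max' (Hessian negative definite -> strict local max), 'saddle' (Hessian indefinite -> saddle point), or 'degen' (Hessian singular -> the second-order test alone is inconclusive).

Compute the Hessian H = grad^2 f:
  H = [[-2, 0], [0, 3]]
Verify stationarity: grad f(x*) = H x* + g = (0, 0).
Eigenvalues of H: -2, 3.
Eigenvalues have mixed signs, so H is indefinite -> x* is a saddle point.

saddle


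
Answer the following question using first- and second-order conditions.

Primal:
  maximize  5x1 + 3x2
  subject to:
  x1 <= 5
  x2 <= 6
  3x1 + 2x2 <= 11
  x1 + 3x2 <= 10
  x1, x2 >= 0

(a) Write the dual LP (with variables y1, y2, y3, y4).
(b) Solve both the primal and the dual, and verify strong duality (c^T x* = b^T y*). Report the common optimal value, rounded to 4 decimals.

The standard primal-dual pair for 'max c^T x s.t. A x <= b, x >= 0' is:
  Dual:  min b^T y  s.t.  A^T y >= c,  y >= 0.

So the dual LP is:
  minimize  5y1 + 6y2 + 11y3 + 10y4
  subject to:
    y1 + 3y3 + y4 >= 5
    y2 + 2y3 + 3y4 >= 3
    y1, y2, y3, y4 >= 0

Solving the primal: x* = (3.6667, 0).
  primal value c^T x* = 18.3333.
Solving the dual: y* = (0, 0, 1.6667, 0).
  dual value b^T y* = 18.3333.
Strong duality: c^T x* = b^T y*. Confirmed.

18.3333


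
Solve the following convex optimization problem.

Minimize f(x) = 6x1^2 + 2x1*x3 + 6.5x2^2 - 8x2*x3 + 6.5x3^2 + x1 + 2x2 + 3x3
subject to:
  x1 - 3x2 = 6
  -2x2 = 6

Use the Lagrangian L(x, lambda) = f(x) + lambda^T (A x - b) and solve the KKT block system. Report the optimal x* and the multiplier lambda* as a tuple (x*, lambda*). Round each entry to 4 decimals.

Form the Lagrangian:
  L(x, lambda) = (1/2) x^T Q x + c^T x + lambda^T (A x - b)
Stationarity (grad_x L = 0): Q x + c + A^T lambda = 0.
Primal feasibility: A x = b.

This gives the KKT block system:
  [ Q   A^T ] [ x     ]   [-c ]
  [ A    0  ] [ lambda ] = [ b ]

Solving the linear system:
  x*      = (-3, -3, -1.6154)
  lambda* = (38.2308, -69.3846)
  f(x*)   = 86.5385

x* = (-3, -3, -1.6154), lambda* = (38.2308, -69.3846)


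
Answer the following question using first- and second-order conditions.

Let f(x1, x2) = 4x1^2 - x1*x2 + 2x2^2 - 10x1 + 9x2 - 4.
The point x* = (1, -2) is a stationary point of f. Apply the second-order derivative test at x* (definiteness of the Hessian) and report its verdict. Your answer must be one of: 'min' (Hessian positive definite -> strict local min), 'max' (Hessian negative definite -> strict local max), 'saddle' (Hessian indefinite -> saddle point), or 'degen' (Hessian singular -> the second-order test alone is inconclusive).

Compute the Hessian H = grad^2 f:
  H = [[8, -1], [-1, 4]]
Verify stationarity: grad f(x*) = H x* + g = (0, 0).
Eigenvalues of H: 3.7639, 8.2361.
Both eigenvalues > 0, so H is positive definite -> x* is a strict local min.

min


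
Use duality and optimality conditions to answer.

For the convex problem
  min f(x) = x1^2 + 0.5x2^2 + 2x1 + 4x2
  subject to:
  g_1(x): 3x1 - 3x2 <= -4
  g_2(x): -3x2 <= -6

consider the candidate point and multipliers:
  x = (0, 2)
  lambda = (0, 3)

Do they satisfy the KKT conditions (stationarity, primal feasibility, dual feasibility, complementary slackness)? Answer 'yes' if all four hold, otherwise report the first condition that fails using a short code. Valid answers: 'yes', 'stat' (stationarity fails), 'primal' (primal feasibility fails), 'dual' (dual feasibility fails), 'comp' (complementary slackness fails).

Gradient of f: grad f(x) = Q x + c = (2, 6)
Constraint values g_i(x) = a_i^T x - b_i:
  g_1((0, 2)) = -2
  g_2((0, 2)) = 0
Stationarity residual: grad f(x) + sum_i lambda_i a_i = (2, -3)
  -> stationarity FAILS
Primal feasibility (all g_i <= 0): OK
Dual feasibility (all lambda_i >= 0): OK
Complementary slackness (lambda_i * g_i(x) = 0 for all i): OK

Verdict: the first failing condition is stationarity -> stat.

stat


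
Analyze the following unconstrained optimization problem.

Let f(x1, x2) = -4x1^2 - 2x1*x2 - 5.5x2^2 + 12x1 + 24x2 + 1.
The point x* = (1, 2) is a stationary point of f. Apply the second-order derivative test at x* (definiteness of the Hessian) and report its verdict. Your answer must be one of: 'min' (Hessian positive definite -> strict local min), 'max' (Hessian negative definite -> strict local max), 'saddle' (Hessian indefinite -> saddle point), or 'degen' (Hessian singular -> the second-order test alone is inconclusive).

Compute the Hessian H = grad^2 f:
  H = [[-8, -2], [-2, -11]]
Verify stationarity: grad f(x*) = H x* + g = (0, 0).
Eigenvalues of H: -12, -7.
Both eigenvalues < 0, so H is negative definite -> x* is a strict local max.

max


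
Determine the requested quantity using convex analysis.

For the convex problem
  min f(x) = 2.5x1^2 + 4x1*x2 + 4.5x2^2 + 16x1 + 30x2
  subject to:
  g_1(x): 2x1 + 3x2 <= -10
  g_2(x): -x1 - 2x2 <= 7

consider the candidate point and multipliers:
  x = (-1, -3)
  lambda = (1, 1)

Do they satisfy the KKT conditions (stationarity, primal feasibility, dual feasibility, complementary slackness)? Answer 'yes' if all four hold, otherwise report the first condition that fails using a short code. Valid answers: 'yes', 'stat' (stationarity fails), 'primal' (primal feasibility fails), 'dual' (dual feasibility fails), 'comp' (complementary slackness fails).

Gradient of f: grad f(x) = Q x + c = (-1, -1)
Constraint values g_i(x) = a_i^T x - b_i:
  g_1((-1, -3)) = -1
  g_2((-1, -3)) = 0
Stationarity residual: grad f(x) + sum_i lambda_i a_i = (0, 0)
  -> stationarity OK
Primal feasibility (all g_i <= 0): OK
Dual feasibility (all lambda_i >= 0): OK
Complementary slackness (lambda_i * g_i(x) = 0 for all i): FAILS

Verdict: the first failing condition is complementary_slackness -> comp.

comp


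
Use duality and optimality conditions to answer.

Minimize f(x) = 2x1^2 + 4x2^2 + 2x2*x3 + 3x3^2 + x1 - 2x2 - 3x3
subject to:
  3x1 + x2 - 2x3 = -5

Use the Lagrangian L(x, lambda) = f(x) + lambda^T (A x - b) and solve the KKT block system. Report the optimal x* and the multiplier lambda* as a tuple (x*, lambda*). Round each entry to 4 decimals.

Form the Lagrangian:
  L(x, lambda) = (1/2) x^T Q x + c^T x + lambda^T (A x - b)
Stationarity (grad_x L = 0): Q x + c + A^T lambda = 0.
Primal feasibility: A x = b.

This gives the KKT block system:
  [ Q   A^T ] [ x     ]   [-c ]
  [ A    0  ] [ lambda ] = [ b ]

Solving the linear system:
  x*      = (-1.0414, -0.1034, 0.8862)
  lambda* = (1.0552)
  f(x*)   = 0.8914

x* = (-1.0414, -0.1034, 0.8862), lambda* = (1.0552)


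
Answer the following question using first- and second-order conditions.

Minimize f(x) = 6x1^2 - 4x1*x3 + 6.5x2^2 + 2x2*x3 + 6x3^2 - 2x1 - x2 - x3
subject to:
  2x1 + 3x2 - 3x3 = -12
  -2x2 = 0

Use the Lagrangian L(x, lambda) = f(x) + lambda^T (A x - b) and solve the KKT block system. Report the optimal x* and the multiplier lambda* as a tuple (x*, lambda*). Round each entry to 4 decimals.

Form the Lagrangian:
  L(x, lambda) = (1/2) x^T Q x + c^T x + lambda^T (A x - b)
Stationarity (grad_x L = 0): Q x + c + A^T lambda = 0.
Primal feasibility: A x = b.

This gives the KKT block system:
  [ Q   A^T ] [ x     ]   [-c ]
  [ A    0  ] [ lambda ] = [ b ]

Solving the linear system:
  x*      = (-1.1111, 0, 3.2593)
  lambda* = (14.1852, 24.037)
  f(x*)   = 84.5926

x* = (-1.1111, 0, 3.2593), lambda* = (14.1852, 24.037)


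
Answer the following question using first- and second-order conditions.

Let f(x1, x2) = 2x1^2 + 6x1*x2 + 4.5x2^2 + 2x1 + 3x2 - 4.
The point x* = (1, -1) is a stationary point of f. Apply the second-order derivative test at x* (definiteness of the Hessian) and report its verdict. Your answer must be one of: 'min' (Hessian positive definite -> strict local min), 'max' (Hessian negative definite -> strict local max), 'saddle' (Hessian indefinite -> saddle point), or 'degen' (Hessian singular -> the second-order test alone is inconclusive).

Compute the Hessian H = grad^2 f:
  H = [[4, 6], [6, 9]]
Verify stationarity: grad f(x*) = H x* + g = (0, 0).
Eigenvalues of H: 0, 13.
H has a zero eigenvalue (singular; positive semidefinite but not definite), so H is neither positive definite, negative definite, nor indefinite. The second-order test alone is inconclusive -> degen.
(Indeed, f is constant along the null direction of H through x*, so x* is not a strict local extremum.)

degen


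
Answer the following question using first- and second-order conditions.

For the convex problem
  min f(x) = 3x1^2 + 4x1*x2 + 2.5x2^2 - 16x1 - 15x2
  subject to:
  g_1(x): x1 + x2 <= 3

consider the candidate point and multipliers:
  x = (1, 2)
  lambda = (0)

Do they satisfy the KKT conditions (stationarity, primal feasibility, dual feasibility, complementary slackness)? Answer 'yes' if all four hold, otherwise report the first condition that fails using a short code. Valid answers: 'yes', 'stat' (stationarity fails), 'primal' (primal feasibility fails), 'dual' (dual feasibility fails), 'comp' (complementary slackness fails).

Gradient of f: grad f(x) = Q x + c = (-2, -1)
Constraint values g_i(x) = a_i^T x - b_i:
  g_1((1, 2)) = 0
Stationarity residual: grad f(x) + sum_i lambda_i a_i = (-2, -1)
  -> stationarity FAILS
Primal feasibility (all g_i <= 0): OK
Dual feasibility (all lambda_i >= 0): OK
Complementary slackness (lambda_i * g_i(x) = 0 for all i): OK

Verdict: the first failing condition is stationarity -> stat.

stat


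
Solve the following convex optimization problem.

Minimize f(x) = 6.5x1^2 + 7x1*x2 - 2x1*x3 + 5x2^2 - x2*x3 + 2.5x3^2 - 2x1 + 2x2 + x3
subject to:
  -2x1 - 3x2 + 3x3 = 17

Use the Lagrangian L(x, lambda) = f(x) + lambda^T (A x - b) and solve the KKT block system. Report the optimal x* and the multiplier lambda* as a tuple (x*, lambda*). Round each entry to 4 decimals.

Form the Lagrangian:
  L(x, lambda) = (1/2) x^T Q x + c^T x + lambda^T (A x - b)
Stationarity (grad_x L = 0): Q x + c + A^T lambda = 0.
Primal feasibility: A x = b.

This gives the KKT block system:
  [ Q   A^T ] [ x     ]   [-c ]
  [ A    0  ] [ lambda ] = [ b ]

Solving the linear system:
  x*      = (1.1096, -2.6287, 3.7777)
  lambda* = (-6.766)
  f(x*)   = 55.6612

x* = (1.1096, -2.6287, 3.7777), lambda* = (-6.766)


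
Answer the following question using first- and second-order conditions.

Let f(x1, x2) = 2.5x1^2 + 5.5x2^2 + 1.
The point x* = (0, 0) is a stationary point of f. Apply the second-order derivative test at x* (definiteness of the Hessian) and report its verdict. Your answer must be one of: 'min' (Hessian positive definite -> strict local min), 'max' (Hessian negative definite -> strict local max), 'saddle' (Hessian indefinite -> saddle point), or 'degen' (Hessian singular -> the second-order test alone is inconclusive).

Compute the Hessian H = grad^2 f:
  H = [[5, 0], [0, 11]]
Verify stationarity: grad f(x*) = H x* + g = (0, 0).
Eigenvalues of H: 5, 11.
Both eigenvalues > 0, so H is positive definite -> x* is a strict local min.

min


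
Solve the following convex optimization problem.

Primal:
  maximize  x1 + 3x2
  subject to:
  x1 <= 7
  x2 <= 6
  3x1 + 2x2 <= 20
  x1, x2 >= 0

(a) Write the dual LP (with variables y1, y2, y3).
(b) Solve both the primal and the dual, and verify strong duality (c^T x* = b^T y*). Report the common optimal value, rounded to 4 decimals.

The standard primal-dual pair for 'max c^T x s.t. A x <= b, x >= 0' is:
  Dual:  min b^T y  s.t.  A^T y >= c,  y >= 0.

So the dual LP is:
  minimize  7y1 + 6y2 + 20y3
  subject to:
    y1 + 3y3 >= 1
    y2 + 2y3 >= 3
    y1, y2, y3 >= 0

Solving the primal: x* = (2.6667, 6).
  primal value c^T x* = 20.6667.
Solving the dual: y* = (0, 2.3333, 0.3333).
  dual value b^T y* = 20.6667.
Strong duality: c^T x* = b^T y*. Confirmed.

20.6667


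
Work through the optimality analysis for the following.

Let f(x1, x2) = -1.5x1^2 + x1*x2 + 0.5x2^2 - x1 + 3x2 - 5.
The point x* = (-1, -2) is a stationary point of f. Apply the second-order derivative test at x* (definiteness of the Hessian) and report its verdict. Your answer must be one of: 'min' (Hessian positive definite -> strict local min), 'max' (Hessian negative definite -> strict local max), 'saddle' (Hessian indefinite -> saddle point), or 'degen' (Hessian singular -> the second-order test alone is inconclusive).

Compute the Hessian H = grad^2 f:
  H = [[-3, 1], [1, 1]]
Verify stationarity: grad f(x*) = H x* + g = (0, 0).
Eigenvalues of H: -3.2361, 1.2361.
Eigenvalues have mixed signs, so H is indefinite -> x* is a saddle point.

saddle


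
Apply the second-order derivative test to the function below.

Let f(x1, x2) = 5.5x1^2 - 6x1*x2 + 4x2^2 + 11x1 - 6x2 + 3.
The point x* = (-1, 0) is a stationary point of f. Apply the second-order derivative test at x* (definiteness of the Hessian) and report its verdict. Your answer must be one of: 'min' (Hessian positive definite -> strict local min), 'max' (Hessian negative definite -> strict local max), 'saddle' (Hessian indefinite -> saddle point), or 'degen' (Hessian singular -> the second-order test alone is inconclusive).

Compute the Hessian H = grad^2 f:
  H = [[11, -6], [-6, 8]]
Verify stationarity: grad f(x*) = H x* + g = (0, 0).
Eigenvalues of H: 3.3153, 15.6847.
Both eigenvalues > 0, so H is positive definite -> x* is a strict local min.

min


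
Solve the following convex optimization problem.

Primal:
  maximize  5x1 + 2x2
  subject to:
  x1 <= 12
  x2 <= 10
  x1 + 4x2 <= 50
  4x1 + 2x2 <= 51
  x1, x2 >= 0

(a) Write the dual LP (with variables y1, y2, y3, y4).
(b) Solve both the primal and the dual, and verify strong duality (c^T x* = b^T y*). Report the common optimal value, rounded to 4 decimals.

The standard primal-dual pair for 'max c^T x s.t. A x <= b, x >= 0' is:
  Dual:  min b^T y  s.t.  A^T y >= c,  y >= 0.

So the dual LP is:
  minimize  12y1 + 10y2 + 50y3 + 51y4
  subject to:
    y1 + y3 + 4y4 >= 5
    y2 + 4y3 + 2y4 >= 2
    y1, y2, y3, y4 >= 0

Solving the primal: x* = (12, 1.5).
  primal value c^T x* = 63.
Solving the dual: y* = (1, 0, 0, 1).
  dual value b^T y* = 63.
Strong duality: c^T x* = b^T y*. Confirmed.

63


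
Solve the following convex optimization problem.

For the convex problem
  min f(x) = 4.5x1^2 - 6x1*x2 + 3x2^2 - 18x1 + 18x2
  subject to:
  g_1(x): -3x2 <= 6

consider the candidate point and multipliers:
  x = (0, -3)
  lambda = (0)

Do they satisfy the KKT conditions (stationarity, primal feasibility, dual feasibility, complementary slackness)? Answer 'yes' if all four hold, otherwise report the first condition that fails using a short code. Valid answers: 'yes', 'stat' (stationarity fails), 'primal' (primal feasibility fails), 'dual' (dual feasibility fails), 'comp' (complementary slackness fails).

Gradient of f: grad f(x) = Q x + c = (0, 0)
Constraint values g_i(x) = a_i^T x - b_i:
  g_1((0, -3)) = 3
Stationarity residual: grad f(x) + sum_i lambda_i a_i = (0, 0)
  -> stationarity OK
Primal feasibility (all g_i <= 0): FAILS
Dual feasibility (all lambda_i >= 0): OK
Complementary slackness (lambda_i * g_i(x) = 0 for all i): OK

Verdict: the first failing condition is primal_feasibility -> primal.

primal


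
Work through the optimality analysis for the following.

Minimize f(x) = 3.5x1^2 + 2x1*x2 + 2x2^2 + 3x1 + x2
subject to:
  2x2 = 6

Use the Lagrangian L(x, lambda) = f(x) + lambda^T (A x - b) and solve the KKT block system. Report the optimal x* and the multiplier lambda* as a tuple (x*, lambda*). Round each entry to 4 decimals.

Form the Lagrangian:
  L(x, lambda) = (1/2) x^T Q x + c^T x + lambda^T (A x - b)
Stationarity (grad_x L = 0): Q x + c + A^T lambda = 0.
Primal feasibility: A x = b.

This gives the KKT block system:
  [ Q   A^T ] [ x     ]   [-c ]
  [ A    0  ] [ lambda ] = [ b ]

Solving the linear system:
  x*      = (-1.2857, 3)
  lambda* = (-5.2143)
  f(x*)   = 15.2143

x* = (-1.2857, 3), lambda* = (-5.2143)


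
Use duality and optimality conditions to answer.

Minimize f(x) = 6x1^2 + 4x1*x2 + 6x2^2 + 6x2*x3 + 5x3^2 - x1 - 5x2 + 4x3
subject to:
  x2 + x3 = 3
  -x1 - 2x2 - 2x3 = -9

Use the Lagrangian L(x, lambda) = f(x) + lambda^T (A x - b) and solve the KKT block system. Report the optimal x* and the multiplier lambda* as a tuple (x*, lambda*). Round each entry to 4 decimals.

Form the Lagrangian:
  L(x, lambda) = (1/2) x^T Q x + c^T x + lambda^T (A x - b)
Stationarity (grad_x L = 0): Q x + c + A^T lambda = 0.
Primal feasibility: A x = b.

This gives the KKT block system:
  [ Q   A^T ] [ x     ]   [-c ]
  [ A    0  ] [ lambda ] = [ b ]

Solving the linear system:
  x*      = (3, 0.9, 2.1)
  lambda* = (46.8, 38.6)
  f(x*)   = 103.95

x* = (3, 0.9, 2.1), lambda* = (46.8, 38.6)
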